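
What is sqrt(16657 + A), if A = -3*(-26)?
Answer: sqrt(16735) ≈ 129.36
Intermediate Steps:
A = 78
sqrt(16657 + A) = sqrt(16657 + 78) = sqrt(16735)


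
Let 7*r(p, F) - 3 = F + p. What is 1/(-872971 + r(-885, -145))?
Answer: -7/6111824 ≈ -1.1453e-6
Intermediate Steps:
r(p, F) = 3/7 + F/7 + p/7 (r(p, F) = 3/7 + (F + p)/7 = 3/7 + (F/7 + p/7) = 3/7 + F/7 + p/7)
1/(-872971 + r(-885, -145)) = 1/(-872971 + (3/7 + (1/7)*(-145) + (1/7)*(-885))) = 1/(-872971 + (3/7 - 145/7 - 885/7)) = 1/(-872971 - 1027/7) = 1/(-6111824/7) = -7/6111824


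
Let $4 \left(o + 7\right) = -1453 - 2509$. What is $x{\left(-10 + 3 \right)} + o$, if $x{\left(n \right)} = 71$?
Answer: $- \frac{1853}{2} \approx -926.5$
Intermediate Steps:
$o = - \frac{1995}{2}$ ($o = -7 + \frac{-1453 - 2509}{4} = -7 + \frac{1}{4} \left(-3962\right) = -7 - \frac{1981}{2} = - \frac{1995}{2} \approx -997.5$)
$x{\left(-10 + 3 \right)} + o = 71 - \frac{1995}{2} = - \frac{1853}{2}$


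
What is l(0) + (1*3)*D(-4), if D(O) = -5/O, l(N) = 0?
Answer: 15/4 ≈ 3.7500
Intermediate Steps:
l(0) + (1*3)*D(-4) = 0 + (1*3)*(-5/(-4)) = 0 + 3*(-5*(-1/4)) = 0 + 3*(5/4) = 0 + 15/4 = 15/4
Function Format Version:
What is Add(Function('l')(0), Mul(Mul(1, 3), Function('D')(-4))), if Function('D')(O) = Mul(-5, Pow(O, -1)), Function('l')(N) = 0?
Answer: Rational(15, 4) ≈ 3.7500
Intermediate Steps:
Add(Function('l')(0), Mul(Mul(1, 3), Function('D')(-4))) = Add(0, Mul(Mul(1, 3), Mul(-5, Pow(-4, -1)))) = Add(0, Mul(3, Mul(-5, Rational(-1, 4)))) = Add(0, Mul(3, Rational(5, 4))) = Add(0, Rational(15, 4)) = Rational(15, 4)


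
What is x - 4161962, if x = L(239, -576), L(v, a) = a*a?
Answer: -3830186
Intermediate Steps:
L(v, a) = a**2
x = 331776 (x = (-576)**2 = 331776)
x - 4161962 = 331776 - 4161962 = -3830186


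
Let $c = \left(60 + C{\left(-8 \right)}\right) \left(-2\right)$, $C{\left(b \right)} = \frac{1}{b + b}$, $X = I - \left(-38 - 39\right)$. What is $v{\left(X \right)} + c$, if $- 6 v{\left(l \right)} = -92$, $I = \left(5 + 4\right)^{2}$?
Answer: $- \frac{2509}{24} \approx -104.54$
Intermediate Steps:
$I = 81$ ($I = 9^{2} = 81$)
$X = 158$ ($X = 81 - \left(-38 - 39\right) = 81 - -77 = 81 + 77 = 158$)
$C{\left(b \right)} = \frac{1}{2 b}$
$v{\left(l \right)} = \frac{46}{3}$ ($v{\left(l \right)} = \left(- \frac{1}{6}\right) \left(-92\right) = \frac{46}{3}$)
$c = - \frac{959}{8}$ ($c = \left(60 + \frac{1}{2 \left(-8\right)}\right) \left(-2\right) = \left(60 + \frac{1}{2} \left(- \frac{1}{8}\right)\right) \left(-2\right) = \left(60 - \frac{1}{16}\right) \left(-2\right) = \frac{959}{16} \left(-2\right) = - \frac{959}{8} \approx -119.88$)
$v{\left(X \right)} + c = \frac{46}{3} - \frac{959}{8} = - \frac{2509}{24}$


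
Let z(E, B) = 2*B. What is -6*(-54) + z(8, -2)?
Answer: 320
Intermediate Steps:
-6*(-54) + z(8, -2) = -6*(-54) + 2*(-2) = 324 - 4 = 320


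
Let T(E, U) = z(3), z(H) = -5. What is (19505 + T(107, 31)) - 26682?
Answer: -7182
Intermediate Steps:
T(E, U) = -5
(19505 + T(107, 31)) - 26682 = (19505 - 5) - 26682 = 19500 - 26682 = -7182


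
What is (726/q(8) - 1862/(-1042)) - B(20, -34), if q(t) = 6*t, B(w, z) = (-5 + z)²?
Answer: -6269039/4168 ≈ -1504.1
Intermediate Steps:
(726/q(8) - 1862/(-1042)) - B(20, -34) = (726/((6*8)) - 1862/(-1042)) - (-5 - 34)² = (726/48 - 1862*(-1/1042)) - 1*(-39)² = (726*(1/48) + 931/521) - 1*1521 = (121/8 + 931/521) - 1521 = 70489/4168 - 1521 = -6269039/4168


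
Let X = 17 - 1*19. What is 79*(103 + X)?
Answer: 7979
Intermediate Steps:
X = -2 (X = 17 - 19 = -2)
79*(103 + X) = 79*(103 - 2) = 79*101 = 7979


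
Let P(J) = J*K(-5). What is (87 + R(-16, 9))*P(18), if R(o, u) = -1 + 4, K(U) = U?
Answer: -8100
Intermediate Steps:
R(o, u) = 3
P(J) = -5*J (P(J) = J*(-5) = -5*J)
(87 + R(-16, 9))*P(18) = (87 + 3)*(-5*18) = 90*(-90) = -8100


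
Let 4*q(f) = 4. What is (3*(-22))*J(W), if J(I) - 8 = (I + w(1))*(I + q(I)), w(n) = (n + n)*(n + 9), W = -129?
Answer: -921360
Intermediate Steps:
q(f) = 1 (q(f) = (¼)*4 = 1)
w(n) = 2*n*(9 + n) (w(n) = (2*n)*(9 + n) = 2*n*(9 + n))
J(I) = 8 + (1 + I)*(20 + I) (J(I) = 8 + (I + 2*1*(9 + 1))*(I + 1) = 8 + (I + 2*1*10)*(1 + I) = 8 + (I + 20)*(1 + I) = 8 + (20 + I)*(1 + I) = 8 + (1 + I)*(20 + I))
(3*(-22))*J(W) = (3*(-22))*(28 + (-129)² + 21*(-129)) = -66*(28 + 16641 - 2709) = -66*13960 = -921360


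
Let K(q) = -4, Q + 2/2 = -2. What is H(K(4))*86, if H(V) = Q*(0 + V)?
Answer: 1032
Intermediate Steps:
Q = -3 (Q = -1 - 2 = -3)
H(V) = -3*V (H(V) = -3*(0 + V) = -3*V)
H(K(4))*86 = -3*(-4)*86 = 12*86 = 1032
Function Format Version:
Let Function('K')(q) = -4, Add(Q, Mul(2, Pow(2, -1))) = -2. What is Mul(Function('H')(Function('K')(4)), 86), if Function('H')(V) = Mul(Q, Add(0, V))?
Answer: 1032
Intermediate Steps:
Q = -3 (Q = Add(-1, -2) = -3)
Function('H')(V) = Mul(-3, V) (Function('H')(V) = Mul(-3, Add(0, V)) = Mul(-3, V))
Mul(Function('H')(Function('K')(4)), 86) = Mul(Mul(-3, -4), 86) = Mul(12, 86) = 1032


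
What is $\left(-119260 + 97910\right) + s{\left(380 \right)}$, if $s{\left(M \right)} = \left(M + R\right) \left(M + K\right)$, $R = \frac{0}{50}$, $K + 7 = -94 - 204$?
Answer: $7150$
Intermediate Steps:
$K = -305$ ($K = -7 - 298 = -305$)
$R = 0$ ($R = 0 \cdot \frac{1}{50} = 0$)
$s{\left(M \right)} = M \left(-305 + M\right)$ ($s{\left(M \right)} = \left(M + 0\right) \left(M - 305\right) = M \left(-305 + M\right)$)
$\left(-119260 + 97910\right) + s{\left(380 \right)} = \left(-119260 + 97910\right) + 380 \left(-305 + 380\right) = -21350 + 380 \cdot 75 = -21350 + 28500 = 7150$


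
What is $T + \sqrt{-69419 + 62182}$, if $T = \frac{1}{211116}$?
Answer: $\frac{1}{211116} + i \sqrt{7237} \approx 4.7367 \cdot 10^{-6} + 85.071 i$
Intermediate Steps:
$T = \frac{1}{211116} \approx 4.7367 \cdot 10^{-6}$
$T + \sqrt{-69419 + 62182} = \frac{1}{211116} + \sqrt{-69419 + 62182} = \frac{1}{211116} + \sqrt{-7237} = \frac{1}{211116} + i \sqrt{7237}$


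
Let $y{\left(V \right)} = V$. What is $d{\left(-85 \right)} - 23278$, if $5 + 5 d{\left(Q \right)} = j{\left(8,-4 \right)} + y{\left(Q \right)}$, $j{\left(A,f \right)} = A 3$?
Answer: $- \frac{116456}{5} \approx -23291.0$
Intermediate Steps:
$j{\left(A,f \right)} = 3 A$
$d{\left(Q \right)} = \frac{19}{5} + \frac{Q}{5}$ ($d{\left(Q \right)} = -1 + \frac{3 \cdot 8 + Q}{5} = -1 + \frac{24 + Q}{5} = -1 + \left(\frac{24}{5} + \frac{Q}{5}\right) = \frac{19}{5} + \frac{Q}{5}$)
$d{\left(-85 \right)} - 23278 = \left(\frac{19}{5} + \frac{1}{5} \left(-85\right)\right) - 23278 = \left(\frac{19}{5} - 17\right) - 23278 = - \frac{66}{5} - 23278 = - \frac{116456}{5}$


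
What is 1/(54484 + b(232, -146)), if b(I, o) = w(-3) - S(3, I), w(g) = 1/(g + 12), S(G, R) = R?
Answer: 9/488269 ≈ 1.8432e-5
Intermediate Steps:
w(g) = 1/(12 + g)
b(I, o) = ⅑ - I (b(I, o) = 1/(12 - 3) - I = 1/9 - I = ⅑ - I)
1/(54484 + b(232, -146)) = 1/(54484 + (⅑ - 1*232)) = 1/(54484 + (⅑ - 232)) = 1/(54484 - 2087/9) = 1/(488269/9) = 9/488269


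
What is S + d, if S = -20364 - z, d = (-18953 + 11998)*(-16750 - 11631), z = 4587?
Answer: 197364904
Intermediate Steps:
d = 197389855 (d = -6955*(-28381) = 197389855)
S = -24951 (S = -20364 - 1*4587 = -20364 - 4587 = -24951)
S + d = -24951 + 197389855 = 197364904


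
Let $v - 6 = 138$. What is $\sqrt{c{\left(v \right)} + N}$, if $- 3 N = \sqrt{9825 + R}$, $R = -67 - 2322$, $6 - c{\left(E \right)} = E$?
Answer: $\frac{\sqrt{-1242 - 78 \sqrt{11}}}{3} \approx 12.913 i$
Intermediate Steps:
$v = 144$ ($v = 6 + 138 = 144$)
$c{\left(E \right)} = 6 - E$
$R = -2389$ ($R = -67 - 2322 = -2389$)
$N = - \frac{26 \sqrt{11}}{3}$ ($N = - \frac{\sqrt{9825 - 2389}}{3} = - \frac{\sqrt{7436}}{3} = - \frac{26 \sqrt{11}}{3} \approx -28.744$)
$\sqrt{c{\left(v \right)} + N} = \sqrt{\left(6 - 144\right) - \frac{26 \sqrt{11}}{3}} = \sqrt{-138 - \frac{26 \sqrt{11}}{3}}$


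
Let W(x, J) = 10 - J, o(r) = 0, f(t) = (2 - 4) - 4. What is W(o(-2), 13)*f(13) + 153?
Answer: 171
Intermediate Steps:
f(t) = -6 (f(t) = -2 - 4 = -6)
W(o(-2), 13)*f(13) + 153 = (10 - 1*13)*(-6) + 153 = (10 - 13)*(-6) + 153 = -3*(-6) + 153 = 18 + 153 = 171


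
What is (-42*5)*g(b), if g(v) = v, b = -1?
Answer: 210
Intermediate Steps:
(-42*5)*g(b) = -42*5*(-1) = -210*(-1) = 210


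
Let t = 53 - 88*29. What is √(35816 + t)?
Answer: √33317 ≈ 182.53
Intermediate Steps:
t = -2499 (t = 53 - 2552 = -2499)
√(35816 + t) = √(35816 - 2499) = √33317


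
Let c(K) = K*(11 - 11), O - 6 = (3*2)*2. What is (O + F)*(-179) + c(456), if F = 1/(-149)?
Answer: -479899/149 ≈ -3220.8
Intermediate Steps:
O = 18 (O = 6 + (3*2)*2 = 6 + 6*2 = 6 + 12 = 18)
c(K) = 0 (c(K) = K*0 = 0)
F = -1/149 ≈ -0.0067114
(O + F)*(-179) + c(456) = (18 - 1/149)*(-179) + 0 = (2681/149)*(-179) + 0 = -479899/149 + 0 = -479899/149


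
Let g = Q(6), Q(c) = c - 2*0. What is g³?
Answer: 216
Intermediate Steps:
Q(c) = c (Q(c) = c + 0 = c)
g = 6
g³ = 6³ = 216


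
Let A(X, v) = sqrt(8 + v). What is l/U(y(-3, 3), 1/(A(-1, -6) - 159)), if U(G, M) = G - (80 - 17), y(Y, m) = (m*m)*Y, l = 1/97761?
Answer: -1/8798490 ≈ -1.1366e-7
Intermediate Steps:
l = 1/97761 ≈ 1.0229e-5
y(Y, m) = Y*m**2 (y(Y, m) = m**2*Y = Y*m**2)
U(G, M) = -63 + G (U(G, M) = G - 1*63 = G - 63 = -63 + G)
l/U(y(-3, 3), 1/(A(-1, -6) - 159)) = 1/(97761*(-63 - 3*3**2)) = 1/(97761*(-63 - 3*9)) = 1/(97761*(-63 - 27)) = (1/97761)/(-90) = (1/97761)*(-1/90) = -1/8798490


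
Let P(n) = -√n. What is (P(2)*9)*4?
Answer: -36*√2 ≈ -50.912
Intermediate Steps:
(P(2)*9)*4 = (-√2*9)*4 = -9*√2*4 = -36*√2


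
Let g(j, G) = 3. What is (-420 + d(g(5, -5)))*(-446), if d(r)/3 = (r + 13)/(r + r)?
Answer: 183752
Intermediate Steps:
d(r) = 3*(13 + r)/(2*r) (d(r) = 3*((r + 13)/(r + r)) = 3*((13 + r)/((2*r))) = 3*((13 + r)*(1/(2*r))) = 3*((13 + r)/(2*r)) = 3*(13 + r)/(2*r))
(-420 + d(g(5, -5)))*(-446) = (-420 + (3/2)*(13 + 3)/3)*(-446) = (-420 + (3/2)*(⅓)*16)*(-446) = (-420 + 8)*(-446) = -412*(-446) = 183752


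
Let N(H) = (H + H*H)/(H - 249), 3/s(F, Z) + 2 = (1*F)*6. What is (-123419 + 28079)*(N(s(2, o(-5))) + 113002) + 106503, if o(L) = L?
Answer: -8931234838791/829 ≈ -1.0773e+10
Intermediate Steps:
s(F, Z) = 3/(-2 + 6*F) (s(F, Z) = 3/(-2 + (1*F)*6) = 3/(-2 + F*6) = 3/(-2 + 6*F))
N(H) = (H + H²)/(-249 + H)
(-123419 + 28079)*(N(s(2, o(-5))) + 113002) + 106503 = (-123419 + 28079)*((3/(2*(-1 + 3*2)))*(1 + 3/(2*(-1 + 3*2)))/(-249 + 3/(2*(-1 + 3*2))) + 113002) + 106503 = -95340*((3/(2*(-1 + 6)))*(1 + 3/(2*(-1 + 6)))/(-249 + 3/(2*(-1 + 6))) + 113002) + 106503 = -95340*(((3/2)/5)*(1 + (3/2)/5)/(-249 + (3/2)/5) + 113002) + 106503 = -95340*(((3/2)*(⅕))*(1 + (3/2)*(⅕))/(-249 + (3/2)*(⅕)) + 113002) + 106503 = -95340*(3*(1 + 3/10)/(10*(-249 + 3/10)) + 113002) + 106503 = -95340*((3/10)*(13/10)/(-2487/10) + 113002) + 106503 = -95340*((3/10)*(-10/2487)*(13/10) + 113002) + 106503 = -95340*(-13/8290 + 113002) + 106503 = -95340*936786567/8290 + 106503 = -8931323129778/829 + 106503 = -8931234838791/829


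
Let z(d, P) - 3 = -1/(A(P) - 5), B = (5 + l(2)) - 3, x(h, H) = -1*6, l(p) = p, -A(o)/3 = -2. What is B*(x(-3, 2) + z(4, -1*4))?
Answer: -16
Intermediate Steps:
A(o) = 6 (A(o) = -3*(-2) = 6)
x(h, H) = -6
B = 4 (B = (5 + 2) - 3 = 7 - 3 = 4)
z(d, P) = 2 (z(d, P) = 3 - 1/(6 - 5) = 3 - 1/1 = 3 - 1*1 = 3 - 1 = 2)
B*(x(-3, 2) + z(4, -1*4)) = 4*(-6 + 2) = 4*(-4) = -16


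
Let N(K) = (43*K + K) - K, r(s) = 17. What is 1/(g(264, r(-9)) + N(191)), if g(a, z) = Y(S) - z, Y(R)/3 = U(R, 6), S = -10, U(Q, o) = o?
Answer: 1/8214 ≈ 0.00012174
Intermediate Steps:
Y(R) = 18 (Y(R) = 3*6 = 18)
g(a, z) = 18 - z
N(K) = 43*K (N(K) = 44*K - K = 43*K)
1/(g(264, r(-9)) + N(191)) = 1/((18 - 1*17) + 43*191) = 1/((18 - 17) + 8213) = 1/(1 + 8213) = 1/8214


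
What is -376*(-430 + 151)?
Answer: 104904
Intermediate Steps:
-376*(-430 + 151) = -376*(-279) = 104904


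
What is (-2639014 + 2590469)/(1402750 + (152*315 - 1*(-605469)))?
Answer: -48545/2056099 ≈ -0.023610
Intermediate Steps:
(-2639014 + 2590469)/(1402750 + (152*315 - 1*(-605469))) = -48545/(1402750 + (47880 + 605469)) = -48545/(1402750 + 653349) = -48545/2056099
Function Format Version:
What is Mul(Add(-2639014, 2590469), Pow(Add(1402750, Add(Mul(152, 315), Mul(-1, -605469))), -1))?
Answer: Rational(-48545, 2056099) ≈ -0.023610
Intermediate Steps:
Mul(Add(-2639014, 2590469), Pow(Add(1402750, Add(Mul(152, 315), Mul(-1, -605469))), -1)) = Mul(-48545, Pow(Add(1402750, Add(47880, 605469)), -1)) = Mul(-48545, Pow(Add(1402750, 653349), -1)) = Mul(-48545, Pow(2056099, -1)) = Mul(-48545, Rational(1, 2056099)) = Rational(-48545, 2056099)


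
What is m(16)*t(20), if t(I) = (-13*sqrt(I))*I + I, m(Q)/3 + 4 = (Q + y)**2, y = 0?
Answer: 15120 - 393120*sqrt(5) ≈ -8.6392e+5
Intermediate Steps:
m(Q) = -12 + 3*Q**2 (m(Q) = -12 + 3*(Q + 0)**2 = -12 + 3*Q**2)
t(I) = I - 13*I**(3/2) (t(I) = -13*I**(3/2) + I = I - 13*I**(3/2))
m(16)*t(20) = (-12 + 3*16**2)*(20 - 520*sqrt(5)) = (-12 + 3*256)*(20 - 520*sqrt(5)) = (-12 + 768)*(20 - 520*sqrt(5)) = 756*(20 - 520*sqrt(5)) = 15120 - 393120*sqrt(5)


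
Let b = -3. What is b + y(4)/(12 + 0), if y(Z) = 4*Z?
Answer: -5/3 ≈ -1.6667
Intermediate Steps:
b + y(4)/(12 + 0) = -3 + (4*4)/(12 + 0) = -3 + 16/12 = -3 + 16*(1/12) = -3 + 4/3 = -5/3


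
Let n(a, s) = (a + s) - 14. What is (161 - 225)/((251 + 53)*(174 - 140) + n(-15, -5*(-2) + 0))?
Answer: -64/10317 ≈ -0.0062034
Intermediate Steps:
n(a, s) = -14 + a + s
(161 - 225)/((251 + 53)*(174 - 140) + n(-15, -5*(-2) + 0)) = (161 - 225)/((251 + 53)*(174 - 140) + (-14 - 15 + (-5*(-2) + 0))) = -64/(304*34 + (-14 - 15 + (10 + 0))) = -64/(10336 + (-14 - 15 + 10)) = -64/(10336 - 19) = -64/10317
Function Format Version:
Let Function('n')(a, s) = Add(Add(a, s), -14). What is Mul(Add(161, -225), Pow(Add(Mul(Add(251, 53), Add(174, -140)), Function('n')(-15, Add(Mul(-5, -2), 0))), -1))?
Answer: Rational(-64, 10317) ≈ -0.0062034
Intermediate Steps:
Function('n')(a, s) = Add(-14, a, s)
Mul(Add(161, -225), Pow(Add(Mul(Add(251, 53), Add(174, -140)), Function('n')(-15, Add(Mul(-5, -2), 0))), -1)) = Mul(Add(161, -225), Pow(Add(Mul(Add(251, 53), Add(174, -140)), Add(-14, -15, Add(Mul(-5, -2), 0))), -1)) = Mul(-64, Pow(Add(Mul(304, 34), Add(-14, -15, Add(10, 0))), -1)) = Mul(-64, Pow(Add(10336, Add(-14, -15, 10)), -1)) = Mul(-64, Pow(Add(10336, -19), -1)) = Mul(-64, Pow(10317, -1)) = Mul(-64, Rational(1, 10317)) = Rational(-64, 10317)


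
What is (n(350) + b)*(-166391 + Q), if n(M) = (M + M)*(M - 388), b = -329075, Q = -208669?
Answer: 133399465500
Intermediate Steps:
n(M) = 2*M*(-388 + M) (n(M) = (2*M)*(-388 + M) = 2*M*(-388 + M))
(n(350) + b)*(-166391 + Q) = (2*350*(-388 + 350) - 329075)*(-166391 - 208669) = (2*350*(-38) - 329075)*(-375060) = (-26600 - 329075)*(-375060) = -355675*(-375060) = 133399465500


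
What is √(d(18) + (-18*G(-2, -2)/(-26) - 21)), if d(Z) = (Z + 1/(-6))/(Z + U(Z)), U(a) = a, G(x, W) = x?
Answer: I*√4794270/468 ≈ 4.6786*I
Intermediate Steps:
d(Z) = (-⅙ + Z)/(2*Z) (d(Z) = (Z + 1/(-6))/(Z + Z) = (Z - ⅙)/((2*Z)) = (-⅙ + Z)*(1/(2*Z)) = (-⅙ + Z)/(2*Z))
√(d(18) + (-18*G(-2, -2)/(-26) - 21)) = √((1/12)*(-1 + 6*18)/18 + (-(-36)/(-26) - 21)) = √((1/12)*(1/18)*(-1 + 108) + (-(-36)*(-1)/26 - 21)) = √((1/12)*(1/18)*107 + (-18*1/13 - 21)) = √(107/216 + (-18/13 - 21)) = √(107/216 - 291/13) = √(-61465/2808) = I*√4794270/468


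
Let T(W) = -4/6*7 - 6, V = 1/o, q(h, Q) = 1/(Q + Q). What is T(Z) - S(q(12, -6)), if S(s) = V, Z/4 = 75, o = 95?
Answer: -3043/285 ≈ -10.677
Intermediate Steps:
Z = 300 (Z = 4*75 = 300)
q(h, Q) = 1/(2*Q)
V = 1/95 ≈ 0.010526
S(s) = 1/95
T(W) = -32/3 (T(W) = -4*1/6*7 - 6 = -2/3*7 - 6 = -14/3 - 6 = -32/3)
T(Z) - S(q(12, -6)) = -32/3 - 1*1/95 = -32/3 - 1/95 = -3043/285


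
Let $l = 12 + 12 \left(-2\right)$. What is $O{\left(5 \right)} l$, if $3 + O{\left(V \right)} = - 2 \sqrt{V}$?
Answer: $36 + 24 \sqrt{5} \approx 89.666$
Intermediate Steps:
$O{\left(V \right)} = -3 - 2 \sqrt{V}$
$l = -12$ ($l = 12 - 24 = -12$)
$O{\left(5 \right)} l = \left(-3 - 2 \sqrt{5}\right) \left(-12\right) = 36 + 24 \sqrt{5}$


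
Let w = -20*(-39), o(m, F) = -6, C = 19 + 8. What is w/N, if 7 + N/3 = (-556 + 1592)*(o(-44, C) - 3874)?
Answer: -260/4019687 ≈ -6.4682e-5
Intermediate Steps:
C = 27
N = -12059061 (N = -21 + 3*((-556 + 1592)*(-6 - 3874)) = -21 + 3*(1036*(-3880)) = -21 + 3*(-4019680) = -21 - 12059040 = -12059061)
w = 780
w/N = 780/(-12059061) = 780*(-1/12059061) = -260/4019687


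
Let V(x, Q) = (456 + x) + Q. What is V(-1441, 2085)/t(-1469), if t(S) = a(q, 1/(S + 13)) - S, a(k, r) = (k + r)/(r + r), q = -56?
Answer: 88/3379 ≈ 0.026043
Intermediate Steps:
a(k, r) = (k + r)/(2*r) (a(k, r) = (k + r)/((2*r)) = (k + r)*(1/(2*r)) = (k + r)/(2*r))
V(x, Q) = 456 + Q + x
t(S) = -S + (-56 + 1/(13 + S))*(13 + S)/2 (t(S) = (-56 + 1/(S + 13))/(2*(1/(S + 13))) - S = (-56 + 1/(13 + S))/(2*(1/(13 + S))) - S = (13 + S)*(-56 + 1/(13 + S))/2 - S = (-56 + 1/(13 + S))*(13 + S)/2 - S = -S + (-56 + 1/(13 + S))*(13 + S)/2)
V(-1441, 2085)/t(-1469) = (456 + 2085 - 1441)/(-727/2 - 29*(-1469)) = 1100/(-727/2 + 42601) = 1100/(84475/2) = 1100*(2/84475) = 88/3379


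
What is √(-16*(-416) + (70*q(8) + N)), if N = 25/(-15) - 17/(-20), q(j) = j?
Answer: √6493665/30 ≈ 84.942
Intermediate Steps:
N = -49/60 (N = 25*(-1/15) - 17*(-1/20) = -5/3 + 17/20 = -49/60 ≈ -0.81667)
√(-16*(-416) + (70*q(8) + N)) = √(-16*(-416) + (70*8 - 49/60)) = √(6656 + (560 - 49/60)) = √(6656 + 33551/60) = √(432911/60) = √6493665/30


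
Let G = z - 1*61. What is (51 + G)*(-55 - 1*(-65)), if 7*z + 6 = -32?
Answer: -1080/7 ≈ -154.29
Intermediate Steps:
z = -38/7 (z = -6/7 + (⅐)*(-32) = -6/7 - 32/7 = -38/7 ≈ -5.4286)
G = -465/7 (G = -38/7 - 1*61 = -38/7 - 61 = -465/7 ≈ -66.429)
(51 + G)*(-55 - 1*(-65)) = (51 - 465/7)*(-55 - 1*(-65)) = -108*(-55 + 65)/7 = -108/7*10 = -1080/7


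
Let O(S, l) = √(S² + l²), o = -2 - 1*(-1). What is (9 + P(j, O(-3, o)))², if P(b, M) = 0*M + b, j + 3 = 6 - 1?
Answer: 121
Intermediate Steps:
j = 2 (j = -3 + (6 - 1) = -3 + 5 = 2)
o = -1 (o = -2 + 1 = -1)
P(b, M) = b (P(b, M) = 0 + b = b)
(9 + P(j, O(-3, o)))² = (9 + 2)² = 11² = 121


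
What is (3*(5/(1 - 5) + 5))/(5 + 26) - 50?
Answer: -6155/124 ≈ -49.637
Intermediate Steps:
(3*(5/(1 - 5) + 5))/(5 + 26) - 50 = (3*(5/(-4) + 5))/31 - 50 = (3*(5*(-1/4) + 5))/31 - 50 = (3*(-5/4 + 5))/31 - 50 = (3*(15/4))/31 - 50 = (1/31)*(45/4) - 50 = 45/124 - 50 = -6155/124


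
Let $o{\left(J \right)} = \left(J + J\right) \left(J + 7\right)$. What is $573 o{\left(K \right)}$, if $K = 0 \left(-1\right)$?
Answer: $0$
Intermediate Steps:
$K = 0$
$o{\left(J \right)} = 2 J \left(7 + J\right)$
$573 o{\left(K \right)} = 573 \cdot 2 \cdot 0 \left(7 + 0\right) = 573 \cdot 2 \cdot 0 \cdot 7 = 573 \cdot 0 = 0$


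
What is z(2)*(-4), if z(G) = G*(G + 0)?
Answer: -16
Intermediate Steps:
z(G) = G**2 (z(G) = G*G = G**2)
z(2)*(-4) = 2**2*(-4) = 4*(-4) = -16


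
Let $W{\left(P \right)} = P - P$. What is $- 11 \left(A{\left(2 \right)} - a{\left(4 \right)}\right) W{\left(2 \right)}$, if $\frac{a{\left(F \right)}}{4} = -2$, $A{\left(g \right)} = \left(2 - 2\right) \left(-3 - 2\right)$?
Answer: $0$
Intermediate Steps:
$A{\left(g \right)} = 0$ ($A{\left(g \right)} = 0 \left(-5\right) = 0$)
$a{\left(F \right)} = -8$ ($a{\left(F \right)} = 4 \left(-2\right) = -8$)
$W{\left(P \right)} = 0$
$- 11 \left(A{\left(2 \right)} - a{\left(4 \right)}\right) W{\left(2 \right)} = - 11 \left(0 - -8\right) 0 = - 11 \left(0 + 8\right) 0 = \left(-11\right) 8 \cdot 0 = \left(-88\right) 0 = 0$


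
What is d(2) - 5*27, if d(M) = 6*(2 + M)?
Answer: -111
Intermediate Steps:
d(M) = 12 + 6*M
d(2) - 5*27 = (12 + 6*2) - 5*27 = (12 + 12) - 135 = 24 - 135 = -111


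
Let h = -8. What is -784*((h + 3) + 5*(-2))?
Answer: 11760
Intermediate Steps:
-784*((h + 3) + 5*(-2)) = -784*((-8 + 3) + 5*(-2)) = -784*(-5 - 10) = -784*(-15) = 11760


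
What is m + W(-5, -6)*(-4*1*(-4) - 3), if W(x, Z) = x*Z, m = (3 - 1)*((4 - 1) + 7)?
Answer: 410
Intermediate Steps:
m = 20 (m = 2*(3 + 7) = 2*10 = 20)
W(x, Z) = Z*x
m + W(-5, -6)*(-4*1*(-4) - 3) = 20 + (-6*(-5))*(-4*1*(-4) - 3) = 20 + 30*(-4*(-4) - 3) = 20 + 30*(16 - 3) = 20 + 30*13 = 20 + 390 = 410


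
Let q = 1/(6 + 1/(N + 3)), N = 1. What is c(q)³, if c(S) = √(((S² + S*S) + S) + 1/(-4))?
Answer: -97*I*√97/125000 ≈ -0.0076427*I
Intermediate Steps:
q = 4/25 (q = 1/(6 + 1/(1 + 3)) = 1/(6 + 1/4) = 1/(6 + ¼) = 1/(25/4) = 4/25 ≈ 0.16000)
c(S) = √(-¼ + S + 2*S²) (c(S) = √(((S² + S²) + S) + 1*(-¼)) = √((2*S² + S) - ¼) = √((S + 2*S²) - ¼) = √(-¼ + S + 2*S²))
c(q)³ = (√(-1 + 4*(4/25) + 8*(4/25)²)/2)³ = (√(-1 + 16/25 + 8*(16/625))/2)³ = (√(-1 + 16/25 + 128/625)/2)³ = (√(-97/625)/2)³ = ((I*√97/25)/2)³ = (I*√97/50)³ = -97*I*√97/125000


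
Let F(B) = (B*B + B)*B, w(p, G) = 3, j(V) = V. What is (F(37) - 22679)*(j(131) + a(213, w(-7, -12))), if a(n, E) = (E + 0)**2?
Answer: 4108020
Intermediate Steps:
a(n, E) = E**2
F(B) = B*(B + B**2) (F(B) = (B**2 + B)*B = (B + B**2)*B = B*(B + B**2))
(F(37) - 22679)*(j(131) + a(213, w(-7, -12))) = (37**2*(1 + 37) - 22679)*(131 + 3**2) = (1369*38 - 22679)*(131 + 9) = (52022 - 22679)*140 = 29343*140 = 4108020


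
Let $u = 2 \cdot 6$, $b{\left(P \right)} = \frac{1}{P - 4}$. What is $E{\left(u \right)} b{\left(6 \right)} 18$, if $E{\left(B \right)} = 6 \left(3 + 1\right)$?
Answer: $216$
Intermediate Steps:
$b{\left(P \right)} = \frac{1}{-4 + P}$
$u = 12$
$E{\left(B \right)} = 24$ ($E{\left(B \right)} = 6 \cdot 4 = 24$)
$E{\left(u \right)} b{\left(6 \right)} 18 = \frac{24}{-4 + 6} \cdot 18 = \frac{24}{2} \cdot 18 = 24 \cdot \frac{1}{2} \cdot 18 = 12 \cdot 18 = 216$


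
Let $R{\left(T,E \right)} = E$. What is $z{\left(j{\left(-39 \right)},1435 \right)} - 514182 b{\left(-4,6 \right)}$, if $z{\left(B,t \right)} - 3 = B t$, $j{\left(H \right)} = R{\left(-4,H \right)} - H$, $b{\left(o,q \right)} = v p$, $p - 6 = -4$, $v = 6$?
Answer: $-6170181$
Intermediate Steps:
$p = 2$ ($p = 6 - 4 = 2$)
$b{\left(o,q \right)} = 12$ ($b{\left(o,q \right)} = 6 \cdot 2 = 12$)
$j{\left(H \right)} = 0$ ($j{\left(H \right)} = H - H = 0$)
$z{\left(B,t \right)} = 3 + B t$
$z{\left(j{\left(-39 \right)},1435 \right)} - 514182 b{\left(-4,6 \right)} = \left(3 + 0 \cdot 1435\right) - 514182 \cdot 12 = \left(3 + 0\right) - 6170184 = 3 - 6170184 = -6170181$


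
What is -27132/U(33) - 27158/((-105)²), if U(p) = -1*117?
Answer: 32883646/143325 ≈ 229.43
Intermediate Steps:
U(p) = -117
-27132/U(33) - 27158/((-105)²) = -27132/(-117) - 27158/((-105)²) = -27132*(-1/117) - 27158/11025 = 9044/39 - 27158*1/11025 = 9044/39 - 27158/11025 = 32883646/143325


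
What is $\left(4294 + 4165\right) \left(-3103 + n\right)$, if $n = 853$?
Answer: $-19032750$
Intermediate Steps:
$\left(4294 + 4165\right) \left(-3103 + n\right) = \left(4294 + 4165\right) \left(-3103 + 853\right) = 8459 \left(-2250\right) = -19032750$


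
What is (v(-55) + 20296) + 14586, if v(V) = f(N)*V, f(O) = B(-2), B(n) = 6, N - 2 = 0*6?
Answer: 34552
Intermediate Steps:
N = 2 (N = 2 + 0*6 = 2 + 0 = 2)
f(O) = 6
v(V) = 6*V
(v(-55) + 20296) + 14586 = (6*(-55) + 20296) + 14586 = (-330 + 20296) + 14586 = 19966 + 14586 = 34552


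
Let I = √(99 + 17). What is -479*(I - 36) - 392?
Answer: 16852 - 958*√29 ≈ 11693.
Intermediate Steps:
I = 2*√29 (I = √116 = 2*√29 ≈ 10.770)
-479*(I - 36) - 392 = -479*(2*√29 - 36) - 392 = -479*(-36 + 2*√29) - 392 = (17244 - 958*√29) - 392 = 16852 - 958*√29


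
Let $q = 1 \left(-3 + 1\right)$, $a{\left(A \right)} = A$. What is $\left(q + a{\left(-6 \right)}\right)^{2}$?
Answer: $64$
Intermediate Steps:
$q = -2$ ($q = 1 \left(-2\right) = -2$)
$\left(q + a{\left(-6 \right)}\right)^{2} = \left(-2 - 6\right)^{2} = \left(-8\right)^{2} = 64$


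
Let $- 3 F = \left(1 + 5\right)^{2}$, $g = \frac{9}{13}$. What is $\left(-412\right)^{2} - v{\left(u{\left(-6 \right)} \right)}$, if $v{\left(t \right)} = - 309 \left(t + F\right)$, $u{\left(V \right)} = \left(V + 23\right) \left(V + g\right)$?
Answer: $\frac{1796011}{13} \approx 1.3815 \cdot 10^{5}$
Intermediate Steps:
$g = \frac{9}{13}$ ($g = 9 \cdot \frac{1}{13} = \frac{9}{13} \approx 0.69231$)
$F = -12$ ($F = - \frac{\left(1 + 5\right)^{2}}{3} = - \frac{6^{2}}{3} = \left(- \frac{1}{3}\right) 36 = -12$)
$u{\left(V \right)} = \left(23 + V\right) \left(\frac{9}{13} + V\right)$ ($u{\left(V \right)} = \left(V + 23\right) \left(V + \frac{9}{13}\right) = \left(23 + V\right) \left(\frac{9}{13} + V\right)$)
$v{\left(t \right)} = 3708 - 309 t$ ($v{\left(t \right)} = - 309 \left(t - 12\right) = - 309 \left(-12 + t\right) = 3708 - 309 t$)
$\left(-412\right)^{2} - v{\left(u{\left(-6 \right)} \right)} = \left(-412\right)^{2} - \left(3708 - 309 \left(\frac{207}{13} + \left(-6\right)^{2} + \frac{308}{13} \left(-6\right)\right)\right) = 169744 - \left(3708 - 309 \left(\frac{207}{13} + 36 - \frac{1848}{13}\right)\right) = 169744 - \left(3708 - - \frac{362457}{13}\right) = 169744 - \left(3708 + \frac{362457}{13}\right) = 169744 - \frac{410661}{13} = \frac{1796011}{13}$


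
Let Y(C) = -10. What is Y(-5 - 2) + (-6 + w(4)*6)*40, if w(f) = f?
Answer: 710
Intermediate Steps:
Y(-5 - 2) + (-6 + w(4)*6)*40 = -10 + (-6 + 4*6)*40 = -10 + (-6 + 24)*40 = -10 + 18*40 = -10 + 720 = 710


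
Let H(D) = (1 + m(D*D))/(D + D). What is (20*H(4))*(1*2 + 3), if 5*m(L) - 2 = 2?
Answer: 45/2 ≈ 22.500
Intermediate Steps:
m(L) = ⅘ (m(L) = ⅖ + (⅕)*2 = ⅖ + ⅖ = ⅘)
H(D) = 9/(10*D) (H(D) = (1 + ⅘)/(D + D) = 9/(5*((2*D))) = 9*(1/(2*D))/5 = 9/(10*D))
(20*H(4))*(1*2 + 3) = (20*((9/10)/4))*(1*2 + 3) = (20*((9/10)*(¼)))*(2 + 3) = (20*(9/40))*5 = (9/2)*5 = 45/2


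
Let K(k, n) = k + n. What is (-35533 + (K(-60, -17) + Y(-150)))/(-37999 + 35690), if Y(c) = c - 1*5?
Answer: 35765/2309 ≈ 15.489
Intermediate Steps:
Y(c) = -5 + c (Y(c) = c - 5 = -5 + c)
(-35533 + (K(-60, -17) + Y(-150)))/(-37999 + 35690) = (-35533 + ((-60 - 17) + (-5 - 150)))/(-37999 + 35690) = (-35533 + (-77 - 155))/(-2309) = (-35533 - 232)*(-1/2309) = -35765*(-1/2309) = 35765/2309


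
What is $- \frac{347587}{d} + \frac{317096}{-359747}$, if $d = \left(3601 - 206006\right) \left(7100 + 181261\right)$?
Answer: $- \frac{12089225977592191}{13715429276124135} \approx -0.88143$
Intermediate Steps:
$d = -38125208205$ ($d = \left(-202405\right) 188361 = -38125208205$)
$- \frac{347587}{d} + \frac{317096}{-359747} = - \frac{347587}{-38125208205} + \frac{317096}{-359747} = \left(-347587\right) \left(- \frac{1}{38125208205}\right) + 317096 \left(- \frac{1}{359747}\right) = \frac{347587}{38125208205} - \frac{317096}{359747} = - \frac{12089225977592191}{13715429276124135}$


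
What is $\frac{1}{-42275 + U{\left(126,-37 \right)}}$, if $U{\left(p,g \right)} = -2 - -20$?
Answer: $- \frac{1}{42257} \approx -2.3665 \cdot 10^{-5}$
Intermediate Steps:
$U{\left(p,g \right)} = 18$ ($U{\left(p,g \right)} = -2 + 20 = 18$)
$\frac{1}{-42275 + U{\left(126,-37 \right)}} = \frac{1}{-42275 + 18} = \frac{1}{-42257} = - \frac{1}{42257}$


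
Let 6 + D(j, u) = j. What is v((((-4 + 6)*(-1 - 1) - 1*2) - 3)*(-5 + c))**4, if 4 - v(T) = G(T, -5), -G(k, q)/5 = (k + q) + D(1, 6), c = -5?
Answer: 26639462656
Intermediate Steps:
D(j, u) = -6 + j
G(k, q) = 25 - 5*k - 5*q (G(k, q) = -5*((k + q) + (-6 + 1)) = -5*((k + q) - 5) = -5*(-5 + k + q) = 25 - 5*k - 5*q)
v(T) = -46 + 5*T (v(T) = 4 - (25 - 5*T - 5*(-5)) = 4 - (25 - 5*T + 25) = 4 - (50 - 5*T) = 4 + (-50 + 5*T) = -46 + 5*T)
v((((-4 + 6)*(-1 - 1) - 1*2) - 3)*(-5 + c))**4 = (-46 + 5*((((-4 + 6)*(-1 - 1) - 1*2) - 3)*(-5 - 5)))**4 = (-46 + 5*(((2*(-2) - 2) - 3)*(-10)))**4 = (-46 + 5*(((-4 - 2) - 3)*(-10)))**4 = (-46 + 5*((-6 - 3)*(-10)))**4 = (-46 + 5*(-9*(-10)))**4 = (-46 + 5*90)**4 = (-46 + 450)**4 = 404**4 = 26639462656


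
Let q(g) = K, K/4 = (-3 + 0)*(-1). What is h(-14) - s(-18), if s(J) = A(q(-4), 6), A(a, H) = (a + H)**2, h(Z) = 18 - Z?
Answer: -292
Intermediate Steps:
K = 12 (K = 4*((-3 + 0)*(-1)) = 4*(-3*(-1)) = 4*3 = 12)
q(g) = 12
A(a, H) = (H + a)**2
s(J) = 324 (s(J) = (6 + 12)**2 = 18**2 = 324)
h(-14) - s(-18) = (18 - 1*(-14)) - 1*324 = (18 + 14) - 324 = 32 - 324 = -292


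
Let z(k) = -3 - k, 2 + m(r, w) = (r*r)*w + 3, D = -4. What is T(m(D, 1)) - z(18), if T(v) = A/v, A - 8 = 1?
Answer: 366/17 ≈ 21.529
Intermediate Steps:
m(r, w) = 1 + w*r² (m(r, w) = -2 + ((r*r)*w + 3) = -2 + (r²*w + 3) = -2 + (w*r² + 3) = -2 + (3 + w*r²) = 1 + w*r²)
A = 9 (A = 8 + 1 = 9)
T(v) = 9/v
T(m(D, 1)) - z(18) = 9/(1 + 1*(-4)²) - (-3 - 1*18) = 9/(1 + 1*16) - (-3 - 18) = 9/(1 + 16) - 1*(-21) = 9/17 + 21 = 366/17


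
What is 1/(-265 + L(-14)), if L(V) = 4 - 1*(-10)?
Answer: -1/251 ≈ -0.0039841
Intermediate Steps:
L(V) = 14 (L(V) = 4 + 10 = 14)
1/(-265 + L(-14)) = 1/(-265 + 14) = 1/(-251) = -1/251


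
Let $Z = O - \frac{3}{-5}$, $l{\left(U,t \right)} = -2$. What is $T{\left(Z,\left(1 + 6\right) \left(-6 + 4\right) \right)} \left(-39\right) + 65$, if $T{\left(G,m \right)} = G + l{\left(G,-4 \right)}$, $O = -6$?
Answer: $\frac{1768}{5} \approx 353.6$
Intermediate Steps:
$Z = - \frac{27}{5}$ ($Z = -6 - \frac{3}{-5} = -6 - 3 \left(- \frac{1}{5}\right) = -6 - - \frac{3}{5} = -6 + \frac{3}{5} = - \frac{27}{5} \approx -5.4$)
$T{\left(G,m \right)} = -2 + G$ ($T{\left(G,m \right)} = G - 2 = -2 + G$)
$T{\left(Z,\left(1 + 6\right) \left(-6 + 4\right) \right)} \left(-39\right) + 65 = \left(-2 - \frac{27}{5}\right) \left(-39\right) + 65 = \left(- \frac{37}{5}\right) \left(-39\right) + 65 = \frac{1443}{5} + 65 = \frac{1768}{5}$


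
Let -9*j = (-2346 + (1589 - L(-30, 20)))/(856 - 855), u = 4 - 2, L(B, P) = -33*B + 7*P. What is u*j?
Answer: 1258/3 ≈ 419.33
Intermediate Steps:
u = 2
j = 629/3 (j = -(-2346 + (1589 - (-33*(-30) + 7*20)))/(9*(856 - 855)) = -(-2346 + (1589 - (990 + 140)))/(9*1) = -(-2346 + (1589 - 1*1130))/9 = -(-2346 + (1589 - 1130))/9 = -(-2346 + 459)/9 = -(-629)/3 = -⅑*(-1887) = 629/3 ≈ 209.67)
u*j = 2*(629/3) = 1258/3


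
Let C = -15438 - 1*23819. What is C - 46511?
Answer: -85768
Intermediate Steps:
C = -39257 (C = -15438 - 23819 = -39257)
C - 46511 = -39257 - 46511 = -85768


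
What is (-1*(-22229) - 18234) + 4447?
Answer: 8442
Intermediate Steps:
(-1*(-22229) - 18234) + 4447 = (22229 - 18234) + 4447 = 3995 + 4447 = 8442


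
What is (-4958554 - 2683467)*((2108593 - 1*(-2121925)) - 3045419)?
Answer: -9056551445079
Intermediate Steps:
(-4958554 - 2683467)*((2108593 - 1*(-2121925)) - 3045419) = -7642021*((2108593 + 2121925) - 3045419) = -7642021*(4230518 - 3045419) = -7642021*1185099 = -9056551445079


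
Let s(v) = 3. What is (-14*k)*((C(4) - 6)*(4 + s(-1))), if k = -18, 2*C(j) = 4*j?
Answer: 3528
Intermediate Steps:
C(j) = 2*j (C(j) = (4*j)/2 = 2*j)
(-14*k)*((C(4) - 6)*(4 + s(-1))) = (-14*(-18))*((2*4 - 6)*(4 + 3)) = 252*((8 - 1*6)*7) = 252*((8 - 6)*7) = 252*(2*7) = 252*14 = 3528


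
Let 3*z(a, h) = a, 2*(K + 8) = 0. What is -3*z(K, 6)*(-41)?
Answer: -328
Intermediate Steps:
K = -8 (K = -8 + (½)*0 = -8 + 0 = -8)
z(a, h) = a/3
-3*z(K, 6)*(-41) = -(-8)*(-41) = -3*(-8/3)*(-41) = 8*(-41) = -328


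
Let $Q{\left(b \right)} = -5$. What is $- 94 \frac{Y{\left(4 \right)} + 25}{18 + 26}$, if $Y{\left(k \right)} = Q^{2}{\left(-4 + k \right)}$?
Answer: $- \frac{1175}{11} \approx -106.82$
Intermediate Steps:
$Y{\left(k \right)} = 25$ ($Y{\left(k \right)} = \left(-5\right)^{2} = 25$)
$- 94 \frac{Y{\left(4 \right)} + 25}{18 + 26} = - 94 \frac{25 + 25}{18 + 26} = - 94 \cdot \frac{50}{44} = - 94 \cdot 50 \cdot \frac{1}{44} = \left(-94\right) \frac{25}{22} = - \frac{1175}{11}$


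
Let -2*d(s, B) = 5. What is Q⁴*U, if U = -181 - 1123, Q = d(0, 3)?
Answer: -101875/2 ≈ -50938.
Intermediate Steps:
d(s, B) = -5/2 (d(s, B) = -½*5 = -5/2)
Q = -5/2 ≈ -2.5000
U = -1304
Q⁴*U = (-5/2)⁴*(-1304) = (625/16)*(-1304) = -101875/2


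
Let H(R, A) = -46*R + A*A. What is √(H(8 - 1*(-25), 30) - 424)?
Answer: I*√1042 ≈ 32.28*I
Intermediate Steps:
H(R, A) = A² - 46*R (H(R, A) = -46*R + A² = A² - 46*R)
√(H(8 - 1*(-25), 30) - 424) = √((30² - 46*(8 - 1*(-25))) - 424) = √((900 - 46*(8 + 25)) - 424) = √((900 - 46*33) - 424) = √((900 - 1518) - 424) = √(-618 - 424) = √(-1042) = I*√1042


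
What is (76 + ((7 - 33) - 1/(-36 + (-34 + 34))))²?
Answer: 3243601/1296 ≈ 2502.8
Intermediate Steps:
(76 + ((7 - 33) - 1/(-36 + (-34 + 34))))² = (76 + (-26 - 1/(-36 + 0)))² = (76 + (-26 - 1/(-36)))² = (76 + (-26 - 1*(-1/36)))² = (76 + (-26 + 1/36))² = (76 - 935/36)² = (1801/36)² = 3243601/1296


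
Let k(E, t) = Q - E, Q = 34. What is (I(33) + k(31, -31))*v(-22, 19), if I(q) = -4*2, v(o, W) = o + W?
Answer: 15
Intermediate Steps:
v(o, W) = W + o
I(q) = -8
k(E, t) = 34 - E
(I(33) + k(31, -31))*v(-22, 19) = (-8 + (34 - 1*31))*(19 - 22) = (-8 + (34 - 31))*(-3) = (-8 + 3)*(-3) = -5*(-3) = 15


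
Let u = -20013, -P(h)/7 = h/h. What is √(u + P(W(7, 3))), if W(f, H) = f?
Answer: 2*I*√5005 ≈ 141.49*I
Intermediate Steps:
P(h) = -7 (P(h) = -7*h/h = -7*1 = -7)
√(u + P(W(7, 3))) = √(-20013 - 7) = √(-20020) = 2*I*√5005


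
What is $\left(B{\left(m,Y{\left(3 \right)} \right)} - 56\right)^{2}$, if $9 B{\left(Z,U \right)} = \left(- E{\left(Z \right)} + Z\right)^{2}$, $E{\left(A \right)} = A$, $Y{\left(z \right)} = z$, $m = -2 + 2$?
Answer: $3136$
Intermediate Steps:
$m = 0$
$B{\left(Z,U \right)} = 0$ ($B{\left(Z,U \right)} = \frac{\left(- Z + Z\right)^{2}}{9} = \frac{0^{2}}{9} = \frac{1}{9} \cdot 0 = 0$)
$\left(B{\left(m,Y{\left(3 \right)} \right)} - 56\right)^{2} = \left(0 - 56\right)^{2} = \left(-56\right)^{2} = 3136$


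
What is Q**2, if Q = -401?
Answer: 160801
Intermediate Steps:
Q**2 = (-401)**2 = 160801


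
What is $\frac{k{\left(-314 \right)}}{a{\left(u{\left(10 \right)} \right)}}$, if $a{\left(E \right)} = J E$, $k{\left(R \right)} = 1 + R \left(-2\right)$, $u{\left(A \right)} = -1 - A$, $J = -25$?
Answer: $\frac{629}{275} \approx 2.2873$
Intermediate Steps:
$k{\left(R \right)} = 1 - 2 R$
$a{\left(E \right)} = - 25 E$
$\frac{k{\left(-314 \right)}}{a{\left(u{\left(10 \right)} \right)}} = \frac{1 - -628}{\left(-25\right) \left(-1 - 10\right)} = \frac{1 + 628}{\left(-25\right) \left(-1 - 10\right)} = \frac{629}{\left(-25\right) \left(-11\right)} = \frac{629}{275}$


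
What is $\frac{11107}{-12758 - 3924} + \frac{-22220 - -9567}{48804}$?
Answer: $- \frac{376571687}{407074164} \approx -0.92507$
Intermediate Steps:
$\frac{11107}{-12758 - 3924} + \frac{-22220 - -9567}{48804} = \frac{11107}{-16682} + \left(-22220 + 9567\right) \frac{1}{48804} = 11107 \left(- \frac{1}{16682}\right) - \frac{12653}{48804} = - \frac{11107}{16682} - \frac{12653}{48804} = - \frac{376571687}{407074164}$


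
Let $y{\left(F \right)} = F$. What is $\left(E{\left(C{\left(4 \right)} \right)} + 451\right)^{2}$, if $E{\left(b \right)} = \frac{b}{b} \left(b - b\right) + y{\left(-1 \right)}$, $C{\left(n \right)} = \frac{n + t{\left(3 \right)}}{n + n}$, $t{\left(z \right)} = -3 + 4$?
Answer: $202500$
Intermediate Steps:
$t{\left(z \right)} = 1$
$C{\left(n \right)} = \frac{1 + n}{2 n}$ ($C{\left(n \right)} = \frac{n + 1}{n + n} = \frac{1 + n}{2 n}$)
$E{\left(b \right)} = -1$ ($E{\left(b \right)} = \frac{b}{b} \left(b - b\right) - 1 = 1 \cdot 0 - 1 = 0 - 1 = -1$)
$\left(E{\left(C{\left(4 \right)} \right)} + 451\right)^{2} = \left(-1 + 451\right)^{2} = 450^{2} = 202500$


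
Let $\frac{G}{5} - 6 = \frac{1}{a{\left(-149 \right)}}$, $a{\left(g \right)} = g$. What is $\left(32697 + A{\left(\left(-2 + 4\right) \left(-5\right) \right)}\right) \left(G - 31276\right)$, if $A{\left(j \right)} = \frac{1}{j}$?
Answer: $- \frac{1522256167571}{1490} \approx -1.0216 \cdot 10^{9}$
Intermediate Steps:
$G = \frac{4465}{149}$ ($G = 30 + \frac{5}{-149} = 30 + 5 \left(- \frac{1}{149}\right) = 30 - \frac{5}{149} = \frac{4465}{149} \approx 29.966$)
$\left(32697 + A{\left(\left(-2 + 4\right) \left(-5\right) \right)}\right) \left(G - 31276\right) = \left(32697 + \frac{1}{\left(-2 + 4\right) \left(-5\right)}\right) \left(\frac{4465}{149} - 31276\right) = \left(32697 + \frac{1}{2 \left(-5\right)}\right) \left(- \frac{4655659}{149}\right) = \left(32697 + \frac{1}{-10}\right) \left(- \frac{4655659}{149}\right) = \left(32697 - \frac{1}{10}\right) \left(- \frac{4655659}{149}\right) = \frac{326969}{10} \left(- \frac{4655659}{149}\right) = - \frac{1522256167571}{1490}$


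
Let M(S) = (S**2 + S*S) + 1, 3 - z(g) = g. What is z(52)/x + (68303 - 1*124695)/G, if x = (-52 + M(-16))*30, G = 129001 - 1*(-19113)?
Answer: -393579473/1024208310 ≈ -0.38428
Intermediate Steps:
z(g) = 3 - g
M(S) = 1 + 2*S**2 (M(S) = (S**2 + S**2) + 1 = 2*S**2 + 1 = 1 + 2*S**2)
G = 148114 (G = 129001 + 19113 = 148114)
x = 13830 (x = (-52 + (1 + 2*(-16)**2))*30 = (-52 + (1 + 2*256))*30 = (-52 + (1 + 512))*30 = (-52 + 513)*30 = 461*30 = 13830)
z(52)/x + (68303 - 1*124695)/G = (3 - 1*52)/13830 + (68303 - 1*124695)/148114 = (3 - 52)*(1/13830) + (68303 - 124695)*(1/148114) = -49*1/13830 - 56392*1/148114 = -49/13830 - 28196/74057 = -393579473/1024208310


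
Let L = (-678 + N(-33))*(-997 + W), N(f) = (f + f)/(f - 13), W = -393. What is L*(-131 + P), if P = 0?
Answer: -2833502490/23 ≈ -1.2320e+8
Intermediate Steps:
N(f) = 2*f/(-13 + f) (N(f) = (2*f)/(-13 + f) = 2*f/(-13 + f))
L = 21629790/23 (L = (-678 + 2*(-33)/(-13 - 33))*(-997 - 393) = (-678 + 2*(-33)/(-46))*(-1390) = (-678 + 2*(-33)*(-1/46))*(-1390) = (-678 + 33/23)*(-1390) = -15561/23*(-1390) = 21629790/23 ≈ 9.4043e+5)
L*(-131 + P) = 21629790*(-131 + 0)/23 = (21629790/23)*(-131) = -2833502490/23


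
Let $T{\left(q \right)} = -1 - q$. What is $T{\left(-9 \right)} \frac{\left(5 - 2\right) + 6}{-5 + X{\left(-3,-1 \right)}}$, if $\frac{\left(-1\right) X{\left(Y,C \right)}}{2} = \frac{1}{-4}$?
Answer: $-16$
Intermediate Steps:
$X{\left(Y,C \right)} = \frac{1}{2}$ ($X{\left(Y,C \right)} = - \frac{2}{-4} = \left(-2\right) \left(- \frac{1}{4}\right) = \frac{1}{2}$)
$T{\left(-9 \right)} \frac{\left(5 - 2\right) + 6}{-5 + X{\left(-3,-1 \right)}} = \left(-1 - -9\right) \frac{\left(5 - 2\right) + 6}{-5 + \frac{1}{2}} = \left(-1 + 9\right) \frac{3 + 6}{- \frac{9}{2}} = 8 \cdot 9 \left(- \frac{2}{9}\right) = 8 \left(-2\right) = -16$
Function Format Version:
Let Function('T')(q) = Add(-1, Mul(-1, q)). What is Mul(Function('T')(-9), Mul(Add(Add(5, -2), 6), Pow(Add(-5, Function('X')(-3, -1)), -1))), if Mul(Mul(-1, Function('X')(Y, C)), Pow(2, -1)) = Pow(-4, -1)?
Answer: -16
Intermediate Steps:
Function('X')(Y, C) = Rational(1, 2) (Function('X')(Y, C) = Mul(-2, Pow(-4, -1)) = Mul(-2, Rational(-1, 4)) = Rational(1, 2))
Mul(Function('T')(-9), Mul(Add(Add(5, -2), 6), Pow(Add(-5, Function('X')(-3, -1)), -1))) = Mul(Add(-1, Mul(-1, -9)), Mul(Add(Add(5, -2), 6), Pow(Add(-5, Rational(1, 2)), -1))) = Mul(Add(-1, 9), Mul(Add(3, 6), Pow(Rational(-9, 2), -1))) = Mul(8, Mul(9, Rational(-2, 9))) = Mul(8, -2) = -16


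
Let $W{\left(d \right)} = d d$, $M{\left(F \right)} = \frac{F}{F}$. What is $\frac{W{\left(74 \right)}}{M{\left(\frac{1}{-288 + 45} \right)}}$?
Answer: $5476$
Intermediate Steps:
$M{\left(F \right)} = 1$
$W{\left(d \right)} = d^{2}$
$\frac{W{\left(74 \right)}}{M{\left(\frac{1}{-288 + 45} \right)}} = \frac{74^{2}}{1} = 5476 \cdot 1 = 5476$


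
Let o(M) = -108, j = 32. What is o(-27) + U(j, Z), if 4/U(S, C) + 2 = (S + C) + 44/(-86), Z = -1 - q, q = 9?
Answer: -45166/419 ≈ -107.79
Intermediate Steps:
Z = -10 (Z = -1 - 1*9 = -1 - 9 = -10)
U(S, C) = 4/(-108/43 + C + S) (U(S, C) = 4/(-2 + ((S + C) + 44/(-86))) = 4/(-2 + ((C + S) + 44*(-1/86))) = 4/(-2 + ((C + S) - 22/43)) = 4/(-2 + (-22/43 + C + S)) = 4/(-108/43 + C + S))
o(-27) + U(j, Z) = -108 + 172/(-108 + 43*(-10) + 43*32) = -108 + 172/(-108 - 430 + 1376) = -108 + 172/838 = -108 + 172*(1/838) = -108 + 86/419 = -45166/419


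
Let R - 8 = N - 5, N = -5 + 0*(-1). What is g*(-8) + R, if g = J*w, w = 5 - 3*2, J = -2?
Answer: -18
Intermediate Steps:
w = -1 (w = 5 - 6 = -1)
g = 2 (g = -2*(-1) = 2)
N = -5 (N = -5 + 0 = -5)
R = -2 (R = 8 + (-5 - 5) = 8 - 10 = -2)
g*(-8) + R = 2*(-8) - 2 = -16 - 2 = -18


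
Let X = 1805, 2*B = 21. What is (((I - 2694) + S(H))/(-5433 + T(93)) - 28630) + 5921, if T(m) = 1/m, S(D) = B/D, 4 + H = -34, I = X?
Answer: -872027671507/38400368 ≈ -22709.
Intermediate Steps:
B = 21/2 (B = (1/2)*21 = 21/2 ≈ 10.500)
I = 1805
H = -38 (H = -4 - 34 = -38)
S(D) = 21/(2*D)
(((I - 2694) + S(H))/(-5433 + T(93)) - 28630) + 5921 = (((1805 - 2694) + (21/2)/(-38))/(-5433 + 1/93) - 28630) + 5921 = ((-889 + (21/2)*(-1/38))/(-5433 + 1/93) - 28630) + 5921 = ((-889 - 21/76)/(-505268/93) - 28630) + 5921 = (-67585/76*(-93/505268) - 28630) + 5921 = (6285405/38400368 - 28630) + 5921 = -1099396250435/38400368 + 5921 = -872027671507/38400368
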